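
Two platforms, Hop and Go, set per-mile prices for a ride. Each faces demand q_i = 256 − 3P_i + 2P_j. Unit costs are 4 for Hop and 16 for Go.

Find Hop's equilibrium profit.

Hop's profit: π = (P_{Hop} − 4)(256 − 3P_{Hop} + 2P_{Go}).
∂π/∂P_{Hop} = 268 − 6P_{Hop} + 2P_{Go} = 0 ⇒ P_{Hop} = 134/3 + (1/3)P_{Go}.
Similarly P_{Go} = 152/3 + (1/3)P_{Hop}.
Solving the two reaction functions simultaneously: (1 − (1/3)(1/3))P_{Hop} = 134/3 + (1/3)·(152/3), so (8/9)P_{Hop} = 554/9 and P_{Hop} = 69.25.
Then P_{Go} = 152/3 + (1/3)·69.25 = 73.75.
q_{Hop} = 256 − 3·69.25 + 2·73.75 = 195.75.
Profit = (69.25 − 4)·195.75 = 12772.6875.

12772.6875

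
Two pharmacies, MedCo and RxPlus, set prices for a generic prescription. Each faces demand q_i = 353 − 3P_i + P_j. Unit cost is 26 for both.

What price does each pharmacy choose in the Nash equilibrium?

MedCo's profit: π = (P_{MedCo} − 26)(353 − 3P_{MedCo} + P_{RxPlus}).
∂π/∂P_{MedCo} = 431 − 6P_{MedCo} + P_{RxPlus} = 0 ⇒ P_{MedCo} = 431/6 + (1/6)P_{RxPlus}.
Setting P_{MedCo} = P_{RxPlus} in the reaction function: P_{MedCo} = 431/6 + (1/6)P_{MedCo}, so P_{MedCo} = (431/6) / (5/6) = 86.2.

86.2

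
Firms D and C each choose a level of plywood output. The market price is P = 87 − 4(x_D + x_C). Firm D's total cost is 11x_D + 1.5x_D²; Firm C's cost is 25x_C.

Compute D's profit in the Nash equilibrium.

137.5

Firm D's profit: π = x_D(87 − 4(x_D + x_C)) − 11x_D − 1.5x_D².
∂π/∂x_D = 76 − 11x_D − 4x_C = 0, so x_D = 76/11 − (4/11)x_C.
For C: ∂π/∂x_C = 62 − 8x_C − 4x_D = 0 ⇒ x_C = 7.75 − 0.5x_D.
Substituting the second reaction function into the first: x_D = 76/11 − (4/11)(7.75 − 0.5x_D), which gives (9/11)x_D = 45/11 ⇒ x_D = 5.
Then x_C = 7.75 − 0.5·5 = 5.25.
Price P = 87 − 4·10.25 = 46.
D's profit: (46 − 11)·5 − 1.5(5)² = 137.5.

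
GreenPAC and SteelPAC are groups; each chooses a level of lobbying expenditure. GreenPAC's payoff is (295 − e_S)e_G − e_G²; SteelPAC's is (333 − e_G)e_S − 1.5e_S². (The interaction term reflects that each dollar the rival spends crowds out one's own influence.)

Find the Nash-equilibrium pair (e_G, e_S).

110.4, 74.2

Expanding GreenPAC's payoff: 295e_G − e_Se_G − e_G².
∂π/∂e_G = 295 − e_S − 2e_G = 0, so e_G = 147.5 − 0.5e_S.
Likewise for SteelPAC: e_S = 111 − (1/3)e_G.
Solving the two reaction functions simultaneously: (1 − (−0.5)(−1/3))e_G = 147.5 − 0.5·111, so (5/6)e_G = 92 and e_G = 110.4.
Then e_S = 111 − (1/3)·110.4 = 74.2.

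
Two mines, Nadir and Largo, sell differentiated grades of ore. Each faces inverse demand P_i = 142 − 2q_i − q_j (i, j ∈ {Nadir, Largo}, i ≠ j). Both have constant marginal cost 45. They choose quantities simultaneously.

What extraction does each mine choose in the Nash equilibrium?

19.4

Mine Nadir's profit: π = q_{Nadir}(142 − 2q_{Nadir} − q_{Largo}) − 45q_{Nadir}.
∂π/∂q_{Nadir} = 97 − 4q_{Nadir} − q_{Largo} = 0 ⇒ q_{Nadir} = 24.25 − 0.25q_{Largo}.
The game is symmetric, so in equilibrium q_{Largo} = q_{Nadir}: the reaction function gives 1.25q_{Nadir} = 24.25, hence q_{Nadir} = 19.4.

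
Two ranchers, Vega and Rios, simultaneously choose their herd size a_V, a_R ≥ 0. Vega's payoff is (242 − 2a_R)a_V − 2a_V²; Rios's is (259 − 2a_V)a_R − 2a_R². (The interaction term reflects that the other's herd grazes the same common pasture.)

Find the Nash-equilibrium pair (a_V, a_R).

Expanding Vega's payoff: 242a_V − 2a_Ra_V − 2a_V².
∂π/∂a_V = 242 − 2a_R − 4a_V = 0, so a_V = 60.5 − 0.5a_R.
Likewise for Rios: a_R = 64.75 − 0.5a_V.
Solving the two reaction functions simultaneously: (1 − (−0.5)(−0.5))a_V = 60.5 − 0.5·64.75, so 0.75a_V = 28.125 and a_V = 37.5.
Then a_R = 64.75 − 0.5·37.5 = 46.

37.5, 46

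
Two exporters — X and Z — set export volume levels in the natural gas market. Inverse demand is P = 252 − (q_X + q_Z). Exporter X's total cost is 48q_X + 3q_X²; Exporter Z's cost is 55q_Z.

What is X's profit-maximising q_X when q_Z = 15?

Exporter X's profit: π = q_X(252 − (q_X + q_Z)) − 48q_X − 3q_X².
∂π/∂q_X = 204 − 8q_X − q_Z = 0, so q_X = 25.5 − 0.125q_Z.
At q_Z = 15: q_X = 25.5 − 0.125·15 = 23.625.

23.625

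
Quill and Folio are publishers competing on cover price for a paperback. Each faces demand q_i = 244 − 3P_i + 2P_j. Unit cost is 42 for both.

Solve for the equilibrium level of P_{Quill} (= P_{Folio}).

Quill's profit: π = (P_{Quill} − 42)(244 − 3P_{Quill} + 2P_{Folio}).
∂π/∂P_{Quill} = 370 − 6P_{Quill} + 2P_{Folio} = 0 ⇒ P_{Quill} = 185/3 + (1/3)P_{Folio}.
By symmetry P_{Folio} = P_{Quill}; substituting into the reaction function, (2/3)P_{Quill} = 185/3 and P_{Quill} = 92.5.

92.5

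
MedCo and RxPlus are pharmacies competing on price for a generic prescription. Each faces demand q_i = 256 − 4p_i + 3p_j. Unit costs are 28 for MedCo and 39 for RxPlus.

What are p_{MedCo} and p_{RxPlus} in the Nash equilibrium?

76, 80

MedCo's profit: π = (p_{MedCo} − 28)(256 − 4p_{MedCo} + 3p_{RxPlus}).
∂π/∂p_{MedCo} = 368 − 8p_{MedCo} + 3p_{RxPlus} = 0 ⇒ p_{MedCo} = 46 + 0.375p_{RxPlus}.
Similarly p_{RxPlus} = 51.5 + 0.375p_{MedCo}.
Substituting the second reaction function into the first: p_{MedCo} = 46 + 0.375(51.5 + 0.375p_{MedCo}), which gives (55/64)p_{MedCo} = 65.3125 ⇒ p_{MedCo} = 76.
Then p_{RxPlus} = 51.5 + 0.375·76 = 80.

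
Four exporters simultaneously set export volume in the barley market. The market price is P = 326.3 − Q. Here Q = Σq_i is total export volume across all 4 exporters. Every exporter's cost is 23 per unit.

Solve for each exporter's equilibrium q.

60.66

A representative exporter's profit is π_i = q_i(326.3 − Q) − 23q_i, with Q = q_i + Σ_{j≠i} q_j.
First-order condition: 303.3 − 2q_i − Σ_{j≠i} q_j = 0.
Imposing symmetry (q_j = q for all j) turns Σ_{j≠i} q_j into 3q, so 303.3 = 5q and q = 60.66.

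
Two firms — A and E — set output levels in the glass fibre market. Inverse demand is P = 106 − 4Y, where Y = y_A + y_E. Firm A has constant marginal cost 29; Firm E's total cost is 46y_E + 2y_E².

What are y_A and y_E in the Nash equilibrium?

8.55, 2.15

Firm A's profit: π = y_A(106 − 4(y_A + y_E)) − 29y_A.
∂π/∂y_A = 77 − 8y_A − 4y_E = 0, so y_A = 9.625 − 0.5y_E.
For E: ∂π/∂y_E = 60 − 12y_E − 4y_A = 0 ⇒ y_E = 5 − (1/3)y_A.
Substituting the second reaction function into the first: y_A = 9.625 − 0.5(5 − (1/3)y_A), which gives (5/6)y_A = 7.125 ⇒ y_A = 8.55.
Then y_E = 5 − (1/3)·8.55 = 2.15.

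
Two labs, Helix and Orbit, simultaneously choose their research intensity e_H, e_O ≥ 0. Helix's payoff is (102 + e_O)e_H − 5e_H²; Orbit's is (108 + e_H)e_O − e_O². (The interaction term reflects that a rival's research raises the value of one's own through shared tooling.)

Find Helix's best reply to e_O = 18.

12

Expanding Helix's payoff: 102e_H + e_Oe_H − 5e_H².
∂π/∂e_H = 102 + e_O − 10e_H = 0, so e_H = 10.2 + 0.1e_O.
At e_O = 18: e_H = 10.2 + 0.1·18 = 12.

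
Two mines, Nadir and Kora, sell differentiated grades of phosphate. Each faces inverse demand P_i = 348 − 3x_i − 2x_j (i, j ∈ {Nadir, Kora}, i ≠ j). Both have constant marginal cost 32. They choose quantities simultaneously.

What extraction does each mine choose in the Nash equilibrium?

39.5

Mine Nadir's profit: π = x_{Nadir}(348 − 3x_{Nadir} − 2x_{Kora}) − 32x_{Nadir}.
∂π/∂x_{Nadir} = 316 − 6x_{Nadir} − 2x_{Kora} = 0 ⇒ x_{Nadir} = 158/3 − (1/3)x_{Kora}.
The game is symmetric, so in equilibrium x_{Kora} = x_{Nadir}: the reaction function gives (4/3)x_{Nadir} = 158/3, hence x_{Nadir} = 39.5.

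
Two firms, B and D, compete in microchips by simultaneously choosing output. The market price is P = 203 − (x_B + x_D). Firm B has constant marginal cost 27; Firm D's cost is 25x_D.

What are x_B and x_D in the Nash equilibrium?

Firm B's profit: π = x_B(203 − (x_B + x_D)) − 27x_B.
∂π/∂x_B = 176 − 2x_B − x_D = 0, so x_B = 88 − 0.5x_D.
By the same steps for D: x_D = 89 − 0.5x_B.
Solving the two reaction functions simultaneously: (1 − (−0.5)(−0.5))x_B = 88 − 0.5·89, so 0.75x_B = 43.5 and x_B = 58.
Then x_D = 89 − 0.5·58 = 60.

58, 60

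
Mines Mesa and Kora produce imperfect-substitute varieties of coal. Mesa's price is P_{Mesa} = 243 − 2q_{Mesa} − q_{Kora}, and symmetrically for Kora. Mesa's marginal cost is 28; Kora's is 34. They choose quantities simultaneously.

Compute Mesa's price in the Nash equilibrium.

Mine Mesa's profit: π = q_{Mesa}(243 − 2q_{Mesa} − q_{Kora}) − 28q_{Mesa}.
∂π/∂q_{Mesa} = 215 − 4q_{Mesa} − q_{Kora} = 0 ⇒ q_{Mesa} = 53.75 − 0.25q_{Kora}.
Similarly q_{Kora} = 52.25 − 0.25q_{Mesa}.
Substituting the second reaction function into the first: q_{Mesa} = 53.75 − 0.25(52.25 − 0.25q_{Mesa}), which gives 0.9375q_{Mesa} = 40.6875 ⇒ q_{Mesa} = 43.4.
Then q_{Kora} = 52.25 − 0.25·43.4 = 41.4.
P_{Mesa} = 243 − 2·43.4 − 41.4 = 114.8.

114.8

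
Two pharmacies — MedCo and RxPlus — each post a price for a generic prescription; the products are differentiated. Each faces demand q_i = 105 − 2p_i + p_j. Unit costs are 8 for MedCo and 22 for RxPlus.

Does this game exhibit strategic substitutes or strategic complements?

strategic complements

MedCo's profit: π = (p_{MedCo} − 8)(105 − 2p_{MedCo} + p_{RxPlus}).
∂π/∂p_{MedCo} = 121 − 4p_{MedCo} + p_{RxPlus} = 0 ⇒ p_{MedCo} = 30.25 + 0.25p_{RxPlus}.
The best-response slope dp_{MedCo}/dp_{RxPlus} = 0.25 > 0: the reaction function is upward-sloping, so the choices are strategic complements.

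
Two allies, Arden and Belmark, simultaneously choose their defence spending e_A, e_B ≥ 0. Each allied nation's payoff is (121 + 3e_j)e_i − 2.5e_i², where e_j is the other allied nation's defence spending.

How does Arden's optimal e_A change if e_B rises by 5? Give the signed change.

3

Arden's payoff is (121 + 3e_B)e_A − 2.5e_A².
∂π/∂e_A = 121 + 3e_B − 5e_A = 0, so e_A = 24.2 + 0.6e_B.
The reaction-function slope is 0.6, so a 5-unit rise in e_B moves e_A by 0.6 × 5 = 3. Arden's best response rises — the actions are strategic complements.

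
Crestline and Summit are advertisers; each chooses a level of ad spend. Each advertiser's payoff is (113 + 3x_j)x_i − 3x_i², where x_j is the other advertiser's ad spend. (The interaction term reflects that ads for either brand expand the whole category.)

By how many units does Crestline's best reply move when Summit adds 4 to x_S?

Crestline's payoff is (113 + 3x_S)x_C − 3x_C².
∂π/∂x_C = 113 + 3x_S − 6x_C = 0, so x_C = 113/6 + 0.5x_S.
The reaction-function slope is 0.5, so a 4-unit rise in x_S moves x_C by 0.5 × 4 = 2. Crestline's best response rises — the actions are strategic complements.

2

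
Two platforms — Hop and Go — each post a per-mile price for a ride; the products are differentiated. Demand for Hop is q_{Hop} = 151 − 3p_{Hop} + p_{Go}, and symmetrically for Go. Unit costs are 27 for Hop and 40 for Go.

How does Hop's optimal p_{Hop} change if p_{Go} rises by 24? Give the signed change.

Hop's profit: π = (p_{Hop} − 27)(151 − 3p_{Hop} + p_{Go}).
∂π/∂p_{Hop} = 232 − 6p_{Hop} + p_{Go} = 0 ⇒ p_{Hop} = 116/3 + (1/6)p_{Go}.
The reaction-function slope is 1/6, so a 24-unit rise in p_{Go} moves p_{Hop} by 1/6 × 24 = 4. Hop's best response rises — the actions are strategic complements.

4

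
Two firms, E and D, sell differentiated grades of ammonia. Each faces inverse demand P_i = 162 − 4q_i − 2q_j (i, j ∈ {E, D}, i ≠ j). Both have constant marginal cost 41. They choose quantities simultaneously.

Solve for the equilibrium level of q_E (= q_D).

12.1

Firm E's profit: π = q_E(162 − 4q_E − 2q_D) − 41q_E.
∂π/∂q_E = 121 − 8q_E − 2q_D = 0 ⇒ q_E = 15.125 − 0.25q_D.
By symmetry q_D = q_E; substituting into the reaction function, 1.25q_E = 15.125 and q_E = 12.1.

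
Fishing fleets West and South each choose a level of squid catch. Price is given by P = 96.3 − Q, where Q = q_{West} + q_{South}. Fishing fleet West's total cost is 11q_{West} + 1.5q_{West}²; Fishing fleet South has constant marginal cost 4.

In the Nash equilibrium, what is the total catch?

50.5

Fishing fleet West's profit: π = q_{West}(96.3 − (q_{West} + q_{South})) − 11q_{West} − 1.5q_{West}².
∂π/∂q_{West} = 85.3 − 5q_{West} − q_{South} = 0, so q_{West} = 17.06 − 0.2q_{South}.
For South: ∂π/∂q_{South} = 92.3 − 2q_{South} − q_{West} = 0 ⇒ q_{South} = 46.15 − 0.5q_{West}.
Substituting the second reaction function into the first: q_{West} = 17.06 − 0.2(46.15 − 0.5q_{West}), which gives 0.9q_{West} = 7.83 ⇒ q_{West} = 8.7.
Then q_{South} = 46.15 − 0.5·8.7 = 41.8.
Total catch: 8.7 + 41.8 = 50.5.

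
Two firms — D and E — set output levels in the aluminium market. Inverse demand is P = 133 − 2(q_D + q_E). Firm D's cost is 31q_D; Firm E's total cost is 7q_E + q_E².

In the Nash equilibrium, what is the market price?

67

Firm D's profit: π = q_D(133 − 2(q_D + q_E)) − 31q_D.
∂π/∂q_D = 102 − 4q_D − 2q_E = 0, so q_D = 25.5 − 0.5q_E.
For E: ∂π/∂q_E = 126 − 6q_E − 2q_D = 0 ⇒ q_E = 21 − (1/3)q_D.
Plugging q_E into D's best response: q_D = 25.5 − 0.5(21 − (1/3)q_D) ⇒ (5/6)q_D = 15, so q_D = 18.
Then q_E = 21 − (1/3)·18 = 15.
Equilibrium price: P = 133 − 2·33 = 67.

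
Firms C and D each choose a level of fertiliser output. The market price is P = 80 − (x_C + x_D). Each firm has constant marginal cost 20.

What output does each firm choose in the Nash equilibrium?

20

Firm C's profit: π = x_C(80 − (x_C + x_D)) − 20x_C.
∂π/∂x_C = 60 − 2x_C − x_D = 0, so x_C = 30 − 0.5x_D.
Setting x_C = x_D in the reaction function: x_C = 30 − 0.5x_C, so x_C = 30 / 1.5 = 20.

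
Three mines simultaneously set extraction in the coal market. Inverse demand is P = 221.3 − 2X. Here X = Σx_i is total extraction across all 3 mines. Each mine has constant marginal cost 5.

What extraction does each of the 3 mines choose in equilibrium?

27.0375

A representative mine's profit is π_i = x_i(221.3 − 2X) − 5x_i, with X = x_i + Σ_{j≠i} x_j.
First-order condition: 216.3 − 4x_i − 2Σ_{j≠i} x_j = 0.
In a symmetric equilibrium every mine chooses the same x, so Σ_{j≠i} x_j = 2x. The condition becomes 216.3 − 8x = 0, giving x = 216.3/8 = 27.0375.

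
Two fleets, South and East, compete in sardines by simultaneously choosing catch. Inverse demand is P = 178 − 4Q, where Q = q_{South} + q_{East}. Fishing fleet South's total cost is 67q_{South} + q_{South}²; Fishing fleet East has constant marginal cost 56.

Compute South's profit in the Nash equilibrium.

Fishing fleet South's profit: π = q_{South}(178 − 4(q_{South} + q_{East})) − 67q_{South} − q_{South}².
∂π/∂q_{South} = 111 − 10q_{South} − 4q_{East} = 0, so q_{South} = 11.1 − 0.4q_{East}.
For East: ∂π/∂q_{East} = 122 − 8q_{East} − 4q_{South} = 0 ⇒ q_{East} = 15.25 − 0.5q_{South}.
Substituting the second reaction function into the first: q_{South} = 11.1 − 0.4(15.25 − 0.5q_{South}), which gives 0.8q_{South} = 5 ⇒ q_{South} = 6.25.
Then q_{East} = 15.25 − 0.5·6.25 = 12.125.
Price P = 178 − 4·18.375 = 104.5.
South's profit: (104.5 − 67)·6.25 − (6.25)² = 195.3125.

195.3125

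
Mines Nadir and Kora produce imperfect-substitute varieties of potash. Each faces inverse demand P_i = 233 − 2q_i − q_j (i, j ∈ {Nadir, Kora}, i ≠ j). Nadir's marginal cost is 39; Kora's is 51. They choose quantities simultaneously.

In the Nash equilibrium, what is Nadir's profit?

Mine Nadir's profit: π = q_{Nadir}(233 − 2q_{Nadir} − q_{Kora}) − 39q_{Nadir}.
∂π/∂q_{Nadir} = 194 − 4q_{Nadir} − q_{Kora} = 0 ⇒ q_{Nadir} = 48.5 − 0.25q_{Kora}.
Similarly q_{Kora} = 45.5 − 0.25q_{Nadir}.
Solving the two reaction functions simultaneously: (1 − (−0.25)(−0.25))q_{Nadir} = 48.5 − 0.25·45.5, so 0.9375q_{Nadir} = 37.125 and q_{Nadir} = 39.6.
Then q_{Kora} = 45.5 − 0.25·39.6 = 35.6.
P_{Nadir} = 233 − 2·39.6 − 35.6 = 118.2.
Profit = (118.2 − 39)·39.6 = 3136.32.

3136.32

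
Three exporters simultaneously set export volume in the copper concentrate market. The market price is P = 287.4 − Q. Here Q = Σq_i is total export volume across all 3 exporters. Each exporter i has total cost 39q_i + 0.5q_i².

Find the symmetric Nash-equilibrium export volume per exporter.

A representative exporter's profit is π_i = q_i(287.4 − Q) − 39q_i − 0.5q_i², with Q = q_i + Σ_{j≠i} q_j.
First-order condition: 248.4 − 3q_i − Σ_{j≠i} q_j = 0.
With identical exporters, set every q_j = q: then 248.4 − 3q − 2q = 0, i.e. q = 248.4/5 = 49.68.

49.68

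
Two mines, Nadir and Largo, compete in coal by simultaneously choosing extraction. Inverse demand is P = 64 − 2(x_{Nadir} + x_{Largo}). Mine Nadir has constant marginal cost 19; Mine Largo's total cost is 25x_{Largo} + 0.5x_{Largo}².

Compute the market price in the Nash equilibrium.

37.375

Mine Nadir's profit: π = x_{Nadir}(64 − 2(x_{Nadir} + x_{Largo})) − 19x_{Nadir}.
∂π/∂x_{Nadir} = 45 − 4x_{Nadir} − 2x_{Largo} = 0, so x_{Nadir} = 11.25 − 0.5x_{Largo}.
For Largo: ∂π/∂x_{Largo} = 39 − 5x_{Largo} − 2x_{Nadir} = 0 ⇒ x_{Largo} = 7.8 − 0.4x_{Nadir}.
Substituting the second reaction function into the first: x_{Nadir} = 11.25 − 0.5(7.8 − 0.4x_{Nadir}), which gives 0.8x_{Nadir} = 7.35 ⇒ x_{Nadir} = 9.1875.
Then x_{Largo} = 7.8 − 0.4·9.1875 = 4.125.
Equilibrium price: P = 64 − 2·13.3125 = 37.375.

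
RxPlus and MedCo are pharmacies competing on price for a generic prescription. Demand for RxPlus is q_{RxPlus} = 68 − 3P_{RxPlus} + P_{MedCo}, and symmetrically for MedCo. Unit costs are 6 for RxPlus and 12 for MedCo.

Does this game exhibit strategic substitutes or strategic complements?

RxPlus's profit: π = (P_{RxPlus} − 6)(68 − 3P_{RxPlus} + P_{MedCo}).
∂π/∂P_{RxPlus} = 86 − 6P_{RxPlus} + P_{MedCo} = 0 ⇒ P_{RxPlus} = 43/3 + (1/6)P_{MedCo}.
The best-response slope dP_{RxPlus}/dP_{MedCo} = 1/6 > 0: the reaction function is upward-sloping, so the choices are strategic complements.

strategic complements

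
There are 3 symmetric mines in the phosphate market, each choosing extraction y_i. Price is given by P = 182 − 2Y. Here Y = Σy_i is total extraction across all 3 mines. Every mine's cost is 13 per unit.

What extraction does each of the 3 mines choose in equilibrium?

21.125

A representative mine's profit is π_i = y_i(182 − 2Y) − 13y_i, with Y = y_i + Σ_{j≠i} y_j.
First-order condition: 169 − 4y_i − 2Σ_{j≠i} y_j = 0.
With identical mines, set every y_j = y: then 169 − 4y − 4y = 0, i.e. y = 169/8 = 21.125.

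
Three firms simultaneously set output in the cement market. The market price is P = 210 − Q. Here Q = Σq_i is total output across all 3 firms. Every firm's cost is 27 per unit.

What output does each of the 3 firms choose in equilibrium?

45.75

A representative firm's profit is π_i = q_i(210 − Q) − 27q_i, with Q = q_i + Σ_{j≠i} q_j.
First-order condition: 183 − 2q_i − Σ_{j≠i} q_j = 0.
Imposing symmetry (q_j = q for all j) turns Σ_{j≠i} q_j into 2q, so 183 = 4q and q = 45.75.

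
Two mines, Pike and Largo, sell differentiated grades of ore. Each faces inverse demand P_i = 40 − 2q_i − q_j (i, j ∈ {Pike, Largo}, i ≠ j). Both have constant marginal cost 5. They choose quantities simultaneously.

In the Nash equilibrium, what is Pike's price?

Mine Pike's profit: π = q_{Pike}(40 − 2q_{Pike} − q_{Largo}) − 5q_{Pike}.
∂π/∂q_{Pike} = 35 − 4q_{Pike} − q_{Largo} = 0 ⇒ q_{Pike} = 8.75 − 0.25q_{Largo}.
The game is symmetric, so in equilibrium q_{Largo} = q_{Pike}: the reaction function gives 1.25q_{Pike} = 8.75, hence q_{Pike} = 7.
P_{Pike} = 40 − 2·7 − 7 = 19.

19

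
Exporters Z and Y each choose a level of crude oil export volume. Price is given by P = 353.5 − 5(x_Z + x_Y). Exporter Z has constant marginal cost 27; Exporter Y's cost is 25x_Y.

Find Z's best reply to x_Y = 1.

Exporter Z's profit: π = x_Z(353.5 − 5(x_Z + x_Y)) − 27x_Z.
∂π/∂x_Z = 326.5 − 10x_Z − 5x_Y = 0, so x_Z = 32.65 − 0.5x_Y.
At x_Y = 1: x_Z = 32.65 − 0.5·1 = 32.15.

32.15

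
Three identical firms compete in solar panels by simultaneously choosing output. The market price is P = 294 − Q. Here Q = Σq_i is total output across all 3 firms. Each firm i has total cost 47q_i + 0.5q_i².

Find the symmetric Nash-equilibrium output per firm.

A representative firm's profit is π_i = q_i(294 − Q) − 47q_i − 0.5q_i², with Q = q_i + Σ_{j≠i} q_j.
First-order condition: 247 − 3q_i − Σ_{j≠i} q_j = 0.
With identical firms, set every q_j = q: then 247 − 3q − 2q = 0, i.e. q = 247/5 = 49.4.

49.4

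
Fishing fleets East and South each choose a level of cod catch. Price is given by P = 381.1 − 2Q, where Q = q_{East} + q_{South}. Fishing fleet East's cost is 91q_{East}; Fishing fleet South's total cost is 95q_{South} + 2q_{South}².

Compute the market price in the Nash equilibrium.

215.9

Fishing fleet East's profit: π = q_{East}(381.1 − 2(q_{East} + q_{South})) − 91q_{East}.
∂π/∂q_{East} = 290.1 − 4q_{East} − 2q_{South} = 0, so q_{East} = 72.525 − 0.5q_{South}.
For South: ∂π/∂q_{South} = 286.1 − 8q_{South} − 2q_{East} = 0 ⇒ q_{South} = 35.7625 − 0.25q_{East}.
Solving the two reaction functions simultaneously: (1 − (−0.5)(−0.25))q_{East} = 72.525 − 0.5·35.7625, so 0.875q_{East} = 8743/160 and q_{East} = 62.45.
Then q_{South} = 35.7625 − 0.25·62.45 = 20.15.
Equilibrium price: P = 381.1 − 2·82.6 = 215.9.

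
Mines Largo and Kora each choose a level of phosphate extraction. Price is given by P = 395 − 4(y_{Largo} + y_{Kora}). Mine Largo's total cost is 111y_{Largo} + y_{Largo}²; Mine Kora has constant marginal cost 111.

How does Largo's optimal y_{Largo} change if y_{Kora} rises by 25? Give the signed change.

-10

Mine Largo's profit: π = y_{Largo}(395 − 4(y_{Largo} + y_{Kora})) − 111y_{Largo} − y_{Largo}².
∂π/∂y_{Largo} = 284 − 10y_{Largo} − 4y_{Kora} = 0, so y_{Largo} = 28.4 − 0.4y_{Kora}.
The reaction-function slope is −0.4, so a 25-unit rise in y_{Kora} moves y_{Largo} by −0.4 × 25 = −10. Largo's best response falls — the actions are strategic substitutes.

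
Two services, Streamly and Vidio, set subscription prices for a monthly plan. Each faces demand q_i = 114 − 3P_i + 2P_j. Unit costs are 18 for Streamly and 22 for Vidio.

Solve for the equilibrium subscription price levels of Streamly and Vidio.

42.75, 44.25

Streamly's profit: π = (P_{Streamly} − 18)(114 − 3P_{Streamly} + 2P_{Vidio}).
∂π/∂P_{Streamly} = 168 − 6P_{Streamly} + 2P_{Vidio} = 0 ⇒ P_{Streamly} = 28 + (1/3)P_{Vidio}.
Similarly P_{Vidio} = 30 + (1/3)P_{Streamly}.
Plugging P_{Vidio} into Streamly's best response: P_{Streamly} = 28 + (1/3)(30 + (1/3)P_{Streamly}) ⇒ (8/9)P_{Streamly} = 38, so P_{Streamly} = 42.75.
Then P_{Vidio} = 30 + (1/3)·42.75 = 44.25.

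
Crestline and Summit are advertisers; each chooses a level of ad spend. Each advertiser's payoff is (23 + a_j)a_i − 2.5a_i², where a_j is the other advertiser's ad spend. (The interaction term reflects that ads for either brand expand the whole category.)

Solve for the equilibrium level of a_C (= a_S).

Crestline's payoff is (23 + a_S)a_C − 2.5a_C².
∂π/∂a_C = 23 + a_S − 5a_C = 0, so a_C = 4.6 + 0.2a_S.
Setting a_C = a_S in the reaction function: a_C = 4.6 + 0.2a_C, so a_C = 4.6 / 0.8 = 5.75.

5.75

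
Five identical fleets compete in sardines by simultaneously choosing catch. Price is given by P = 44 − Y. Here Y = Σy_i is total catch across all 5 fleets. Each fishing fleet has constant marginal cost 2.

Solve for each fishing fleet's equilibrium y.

A representative fishing fleet's profit is π_i = y_i(44 − Y) − 2y_i, with Y = y_i + Σ_{j≠i} y_j.
First-order condition: 42 − 2y_i − Σ_{j≠i} y_j = 0.
In a symmetric equilibrium every fishing fleet chooses the same y, so Σ_{j≠i} y_j = 4y. The condition becomes 42 − 6y = 0, giving y = 42/6 = 7.

7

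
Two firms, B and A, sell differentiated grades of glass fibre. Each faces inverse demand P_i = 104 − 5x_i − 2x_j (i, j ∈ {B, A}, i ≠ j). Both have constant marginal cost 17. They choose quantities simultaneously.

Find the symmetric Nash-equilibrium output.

7.25

Firm B's profit: π = x_B(104 − 5x_B − 2x_A) − 17x_B.
∂π/∂x_B = 87 − 10x_B − 2x_A = 0 ⇒ x_B = 8.7 − 0.2x_A.
The game is symmetric, so in equilibrium x_A = x_B: the reaction function gives 1.2x_B = 8.7, hence x_B = 7.25.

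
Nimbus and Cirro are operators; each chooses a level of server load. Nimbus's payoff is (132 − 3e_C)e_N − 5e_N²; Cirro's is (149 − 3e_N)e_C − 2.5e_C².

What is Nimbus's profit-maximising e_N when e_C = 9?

10.5

Expanding Nimbus's payoff: 132e_N − 3e_Ce_N − 5e_N².
∂π/∂e_N = 132 − 3e_C − 10e_N = 0, so e_N = 13.2 − 0.3e_C.
At e_C = 9: e_N = 13.2 − 0.3·9 = 10.5.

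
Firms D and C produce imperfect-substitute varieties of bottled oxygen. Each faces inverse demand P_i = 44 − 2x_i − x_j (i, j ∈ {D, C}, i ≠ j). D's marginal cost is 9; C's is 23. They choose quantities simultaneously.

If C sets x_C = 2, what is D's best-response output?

8.25

Firm D's profit: π = x_D(44 − 2x_D − x_C) − 9x_D.
∂π/∂x_D = 35 − 4x_D − x_C = 0 ⇒ x_D = 8.75 − 0.25x_C.
At x_C = 2: x_D = 8.75 − 0.25·2 = 8.25.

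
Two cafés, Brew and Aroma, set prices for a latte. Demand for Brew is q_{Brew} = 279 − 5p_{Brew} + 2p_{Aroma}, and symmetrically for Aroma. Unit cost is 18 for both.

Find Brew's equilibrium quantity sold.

140.625

Brew's profit: π = (p_{Brew} − 18)(279 − 5p_{Brew} + 2p_{Aroma}).
∂π/∂p_{Brew} = 369 − 10p_{Brew} + 2p_{Aroma} = 0 ⇒ p_{Brew} = 36.9 + 0.2p_{Aroma}.
The game is symmetric, so in equilibrium p_{Aroma} = p_{Brew}: the reaction function gives 0.8p_{Brew} = 36.9, hence p_{Brew} = 46.125.
q_{Brew} = 279 − 5·46.125 + 2·46.125 = 140.625.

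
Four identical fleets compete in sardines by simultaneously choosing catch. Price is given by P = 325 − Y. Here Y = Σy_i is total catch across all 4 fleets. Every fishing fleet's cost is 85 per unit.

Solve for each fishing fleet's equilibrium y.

A representative fishing fleet's profit is π_i = y_i(325 − Y) − 85y_i, with Y = y_i + Σ_{j≠i} y_j.
First-order condition: 240 − 2y_i − Σ_{j≠i} y_j = 0.
Imposing symmetry (y_j = y for all j) turns Σ_{j≠i} y_j into 3y, so 240 = 5y and y = 48.

48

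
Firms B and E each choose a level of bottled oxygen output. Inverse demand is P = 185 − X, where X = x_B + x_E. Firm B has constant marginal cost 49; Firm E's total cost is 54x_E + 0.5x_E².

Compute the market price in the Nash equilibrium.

104.4

Firm B's profit: π = x_B(185 − (x_B + x_E)) − 49x_B.
∂π/∂x_B = 136 − 2x_B − x_E = 0, so x_B = 68 − 0.5x_E.
For E: ∂π/∂x_E = 131 − 3x_E − x_B = 0 ⇒ x_E = 131/3 − (1/3)x_B.
Plugging x_E into B's best response: x_B = 68 − 0.5(131/3 − (1/3)x_B) ⇒ (5/6)x_B = 277/6, so x_B = 55.4.
Then x_E = 131/3 − (1/3)·55.4 = 25.2.
Equilibrium price: P = 185 − 80.6 = 104.4.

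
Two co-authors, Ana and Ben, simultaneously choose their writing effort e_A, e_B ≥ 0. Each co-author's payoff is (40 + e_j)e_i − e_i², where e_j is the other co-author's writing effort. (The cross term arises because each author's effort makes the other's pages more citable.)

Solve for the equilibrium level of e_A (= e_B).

40

Ana's payoff is (40 + e_B)e_A − e_A².
∂π/∂e_A = 40 + e_B − 2e_A = 0, so e_A = 20 + 0.5e_B.
The game is symmetric, so in equilibrium e_B = e_A: the reaction function gives 0.5e_A = 20, hence e_A = 40.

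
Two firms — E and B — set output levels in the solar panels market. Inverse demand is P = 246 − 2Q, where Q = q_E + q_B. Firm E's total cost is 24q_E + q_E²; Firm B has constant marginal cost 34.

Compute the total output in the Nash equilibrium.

Firm E's profit: π = q_E(246 − 2(q_E + q_B)) − 24q_E − q_E².
∂π/∂q_E = 222 − 6q_E − 2q_B = 0, so q_E = 37 − (1/3)q_B.
For B: ∂π/∂q_B = 212 − 4q_B − 2q_E = 0 ⇒ q_B = 53 − 0.5q_E.
Solving the two reaction functions simultaneously: (1 − (−1/3)(−0.5))q_E = 37 − (1/3)·53, so (5/6)q_E = 58/3 and q_E = 23.2.
Then q_B = 53 − 0.5·23.2 = 41.4.
Total output: 23.2 + 41.4 = 64.6.

64.6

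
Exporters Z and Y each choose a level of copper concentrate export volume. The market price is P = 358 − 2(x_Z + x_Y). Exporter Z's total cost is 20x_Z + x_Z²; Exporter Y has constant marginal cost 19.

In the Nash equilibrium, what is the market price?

154.8

Exporter Z's profit: π = x_Z(358 − 2(x_Z + x_Y)) − 20x_Z − x_Z².
∂π/∂x_Z = 338 − 6x_Z − 2x_Y = 0, so x_Z = 169/3 − (1/3)x_Y.
For Y: ∂π/∂x_Y = 339 − 4x_Y − 2x_Z = 0 ⇒ x_Y = 84.75 − 0.5x_Z.
Solving the two reaction functions simultaneously: (1 − (−1/3)(−0.5))x_Z = 169/3 − (1/3)·84.75, so (5/6)x_Z = 337/12 and x_Z = 33.7.
Then x_Y = 84.75 − 0.5·33.7 = 67.9.
Equilibrium price: P = 358 − 2·101.6 = 154.8.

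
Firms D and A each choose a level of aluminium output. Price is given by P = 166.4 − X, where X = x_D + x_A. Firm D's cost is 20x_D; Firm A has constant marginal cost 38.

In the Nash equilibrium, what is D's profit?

3003.04

Firm D's profit: π = x_D(166.4 − (x_D + x_A)) − 20x_D.
∂π/∂x_D = 146.4 − 2x_D − x_A = 0, so x_D = 73.2 − 0.5x_A.
By the same steps for A: x_A = 64.2 − 0.5x_D.
Plugging x_A into D's best response: x_D = 73.2 − 0.5(64.2 − 0.5x_D) ⇒ 0.75x_D = 41.1, so x_D = 54.8.
Then x_A = 64.2 − 0.5·54.8 = 36.8.
Price P = 166.4 − 91.6 = 74.8.
D's profit: (74.8 − 20)·54.8 = 3003.04.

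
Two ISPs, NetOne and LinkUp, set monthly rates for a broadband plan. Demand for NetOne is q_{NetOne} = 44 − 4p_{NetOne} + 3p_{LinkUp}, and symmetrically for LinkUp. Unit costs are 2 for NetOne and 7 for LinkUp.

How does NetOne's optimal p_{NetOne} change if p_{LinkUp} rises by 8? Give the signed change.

3

NetOne's profit: π = (p_{NetOne} − 2)(44 − 4p_{NetOne} + 3p_{LinkUp}).
∂π/∂p_{NetOne} = 52 − 8p_{NetOne} + 3p_{LinkUp} = 0 ⇒ p_{NetOne} = 6.5 + 0.375p_{LinkUp}.
The reaction-function slope is 0.375, so an 8-unit rise in p_{LinkUp} moves p_{NetOne} by 0.375 × 8 = 3. NetOne's best response rises — the actions are strategic complements.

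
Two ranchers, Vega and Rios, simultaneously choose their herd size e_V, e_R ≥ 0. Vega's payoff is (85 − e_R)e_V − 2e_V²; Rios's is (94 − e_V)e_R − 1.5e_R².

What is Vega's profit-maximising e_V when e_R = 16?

17.25

Expanding Vega's payoff: 85e_V − e_Re_V − 2e_V².
∂π/∂e_V = 85 − e_R − 4e_V = 0, so e_V = 21.25 − 0.25e_R.
At e_R = 16: e_V = 21.25 − 0.25·16 = 17.25.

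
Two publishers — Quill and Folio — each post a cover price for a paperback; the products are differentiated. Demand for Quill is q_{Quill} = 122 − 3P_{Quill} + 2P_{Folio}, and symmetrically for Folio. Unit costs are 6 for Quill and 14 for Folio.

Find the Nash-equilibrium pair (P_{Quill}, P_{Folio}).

Quill's profit: π = (P_{Quill} − 6)(122 − 3P_{Quill} + 2P_{Folio}).
∂π/∂P_{Quill} = 140 − 6P_{Quill} + 2P_{Folio} = 0 ⇒ P_{Quill} = 70/3 + (1/3)P_{Folio}.
Similarly P_{Folio} = 82/3 + (1/3)P_{Quill}.
Substituting the second reaction function into the first: P_{Quill} = 70/3 + (1/3)(82/3 + (1/3)P_{Quill}), which gives (8/9)P_{Quill} = 292/9 ⇒ P_{Quill} = 36.5.
Then P_{Folio} = 82/3 + (1/3)·36.5 = 39.5.

36.5, 39.5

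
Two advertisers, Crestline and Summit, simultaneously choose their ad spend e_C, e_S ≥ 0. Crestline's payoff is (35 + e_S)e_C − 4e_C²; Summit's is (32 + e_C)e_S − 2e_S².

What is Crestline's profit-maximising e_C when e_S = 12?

5.875

Expanding Crestline's payoff: 35e_C + e_Se_C − 4e_C².
∂π/∂e_C = 35 + e_S − 8e_C = 0, so e_C = 4.375 + 0.125e_S.
At e_S = 12: e_C = 4.375 + 0.125·12 = 5.875.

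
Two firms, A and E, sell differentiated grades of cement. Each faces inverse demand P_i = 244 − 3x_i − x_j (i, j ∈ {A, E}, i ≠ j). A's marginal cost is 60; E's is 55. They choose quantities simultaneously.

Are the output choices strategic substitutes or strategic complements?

strategic substitutes

Firm A's profit: π = x_A(244 − 3x_A − x_E) − 60x_A.
∂π/∂x_A = 184 − 6x_A − x_E = 0 ⇒ x_A = 92/3 − (1/6)x_E.
The best-response slope dx_A/dx_E = −1/6 < 0: the reaction function is downward-sloping, so the choices are strategic substitutes.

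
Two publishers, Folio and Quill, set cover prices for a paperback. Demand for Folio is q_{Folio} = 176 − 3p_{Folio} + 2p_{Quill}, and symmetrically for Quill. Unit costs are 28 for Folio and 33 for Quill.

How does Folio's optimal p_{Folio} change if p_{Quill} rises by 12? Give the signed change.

Folio's profit: π = (p_{Folio} − 28)(176 − 3p_{Folio} + 2p_{Quill}).
∂π/∂p_{Folio} = 260 − 6p_{Folio} + 2p_{Quill} = 0 ⇒ p_{Folio} = 130/3 + (1/3)p_{Quill}.
The reaction-function slope is 1/3, so a 12-unit rise in p_{Quill} moves p_{Folio} by 1/3 × 12 = 4. Folio's best response rises — the actions are strategic complements.

4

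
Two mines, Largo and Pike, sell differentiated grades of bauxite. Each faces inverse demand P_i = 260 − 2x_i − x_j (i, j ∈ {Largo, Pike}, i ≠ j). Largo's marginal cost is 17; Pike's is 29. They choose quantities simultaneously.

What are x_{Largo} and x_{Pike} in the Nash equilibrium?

49.4, 45.4

Mine Largo's profit: π = x_{Largo}(260 − 2x_{Largo} − x_{Pike}) − 17x_{Largo}.
∂π/∂x_{Largo} = 243 − 4x_{Largo} − x_{Pike} = 0 ⇒ x_{Largo} = 60.75 − 0.25x_{Pike}.
Similarly x_{Pike} = 57.75 − 0.25x_{Largo}.
Solving the two reaction functions simultaneously: (1 − (−0.25)(−0.25))x_{Largo} = 60.75 − 0.25·57.75, so 0.9375x_{Largo} = 46.3125 and x_{Largo} = 49.4.
Then x_{Pike} = 57.75 − 0.25·49.4 = 45.4.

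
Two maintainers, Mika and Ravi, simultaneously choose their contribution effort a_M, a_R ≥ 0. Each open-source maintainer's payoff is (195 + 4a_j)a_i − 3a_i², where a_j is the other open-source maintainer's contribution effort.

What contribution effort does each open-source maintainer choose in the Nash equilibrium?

Mika's payoff is (195 + 4a_R)a_M − 3a_M².
∂π/∂a_M = 195 + 4a_R − 6a_M = 0, so a_M = 32.5 + (2/3)a_R.
Setting a_M = a_R in the reaction function: a_M = 32.5 + (2/3)a_M, so a_M = 32.5 / (1/3) = 97.5.

97.5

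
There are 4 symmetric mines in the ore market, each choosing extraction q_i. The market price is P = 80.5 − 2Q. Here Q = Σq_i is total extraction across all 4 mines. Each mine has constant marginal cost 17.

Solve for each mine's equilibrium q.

6.35

A representative mine's profit is π_i = q_i(80.5 − 2Q) − 17q_i, with Q = q_i + Σ_{j≠i} q_j.
First-order condition: 63.5 − 4q_i − 2Σ_{j≠i} q_j = 0.
With identical mines, set every q_j = q: then 63.5 − 4q − 6q = 0, i.e. q = 63.5/10 = 6.35.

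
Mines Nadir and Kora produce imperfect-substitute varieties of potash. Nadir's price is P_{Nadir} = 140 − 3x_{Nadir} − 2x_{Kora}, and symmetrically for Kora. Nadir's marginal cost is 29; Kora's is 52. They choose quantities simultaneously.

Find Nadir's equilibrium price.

Mine Nadir's profit: π = x_{Nadir}(140 − 3x_{Nadir} − 2x_{Kora}) − 29x_{Nadir}.
∂π/∂x_{Nadir} = 111 − 6x_{Nadir} − 2x_{Kora} = 0 ⇒ x_{Nadir} = 18.5 − (1/3)x_{Kora}.
Similarly x_{Kora} = 44/3 − (1/3)x_{Nadir}.
Solving the two reaction functions simultaneously: (1 − (−1/3)(−1/3))x_{Nadir} = 18.5 − (1/3)·(44/3), so (8/9)x_{Nadir} = 245/18 and x_{Nadir} = 15.3125.
Then x_{Kora} = 44/3 − (1/3)·15.3125 = 9.5625.
P_{Nadir} = 140 − 3·15.3125 − 2·9.5625 = 74.9375.

74.9375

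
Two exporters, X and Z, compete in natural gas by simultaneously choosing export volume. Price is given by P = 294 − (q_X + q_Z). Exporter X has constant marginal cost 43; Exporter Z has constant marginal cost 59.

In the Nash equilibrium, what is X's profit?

Exporter X's profit: π = q_X(294 − (q_X + q_Z)) − 43q_X.
∂π/∂q_X = 251 − 2q_X − q_Z = 0, so q_X = 125.5 − 0.5q_Z.
By the same steps for Z: q_Z = 117.5 − 0.5q_X.
Substituting the second reaction function into the first: q_X = 125.5 − 0.5(117.5 − 0.5q_X), which gives 0.75q_X = 66.75 ⇒ q_X = 89.
Then q_Z = 117.5 − 0.5·89 = 73.
Price P = 294 − 162 = 132.
X's profit: (132 − 43)·89 = 7921.

7921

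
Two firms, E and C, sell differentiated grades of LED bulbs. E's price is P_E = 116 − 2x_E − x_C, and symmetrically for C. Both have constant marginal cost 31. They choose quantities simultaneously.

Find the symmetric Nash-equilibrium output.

Firm E's profit: π = x_E(116 − 2x_E − x_C) − 31x_E.
∂π/∂x_E = 85 − 4x_E − x_C = 0 ⇒ x_E = 21.25 − 0.25x_C.
Setting x_E = x_C in the reaction function: x_E = 21.25 − 0.25x_E, so x_E = 21.25 / 1.25 = 17.

17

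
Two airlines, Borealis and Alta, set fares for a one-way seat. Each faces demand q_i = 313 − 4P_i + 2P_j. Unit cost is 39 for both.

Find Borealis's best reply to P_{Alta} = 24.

Borealis's profit: π = (P_{Borealis} − 39)(313 − 4P_{Borealis} + 2P_{Alta}).
∂π/∂P_{Borealis} = 469 − 8P_{Borealis} + 2P_{Alta} = 0 ⇒ P_{Borealis} = 58.625 + 0.25P_{Alta}.
At P_{Alta} = 24: P_{Borealis} = 58.625 + 0.25·24 = 64.625.

64.625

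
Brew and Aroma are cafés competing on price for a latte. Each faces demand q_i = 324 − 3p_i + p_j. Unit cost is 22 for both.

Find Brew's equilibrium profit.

Brew's profit: π = (p_{Brew} − 22)(324 − 3p_{Brew} + p_{Aroma}).
∂π/∂p_{Brew} = 390 − 6p_{Brew} + p_{Aroma} = 0 ⇒ p_{Brew} = 65 + (1/6)p_{Aroma}.
The game is symmetric, so in equilibrium p_{Aroma} = p_{Brew}: the reaction function gives (5/6)p_{Brew} = 65, hence p_{Brew} = 78.
q_{Brew} = 324 − 3·78 + 78 = 168.
Profit = (78 − 22)·168 = 9408.

9408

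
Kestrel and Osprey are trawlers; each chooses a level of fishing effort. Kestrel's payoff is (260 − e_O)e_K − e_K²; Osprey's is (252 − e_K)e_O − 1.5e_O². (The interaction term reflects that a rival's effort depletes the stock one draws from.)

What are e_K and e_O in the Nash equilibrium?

Expanding Kestrel's payoff: 260e_K − e_Oe_K − e_K².
∂π/∂e_K = 260 − e_O − 2e_K = 0, so e_K = 130 − 0.5e_O.
Likewise for Osprey: e_O = 84 − (1/3)e_K.
Solving the two reaction functions simultaneously: (1 − (−0.5)(−1/3))e_K = 130 − 0.5·84, so (5/6)e_K = 88 and e_K = 105.6.
Then e_O = 84 − (1/3)·105.6 = 48.8.

105.6, 48.8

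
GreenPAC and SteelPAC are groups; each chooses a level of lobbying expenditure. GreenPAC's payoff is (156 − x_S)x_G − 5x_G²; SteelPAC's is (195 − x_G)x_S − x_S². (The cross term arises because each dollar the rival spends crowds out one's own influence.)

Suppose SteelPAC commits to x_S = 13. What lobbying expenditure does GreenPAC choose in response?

Expanding GreenPAC's payoff: 156x_G − x_Sx_G − 5x_G².
∂π/∂x_G = 156 − x_S − 10x_G = 0, so x_G = 15.6 − 0.1x_S.
At x_S = 13: x_G = 15.6 − 0.1·13 = 14.3.

14.3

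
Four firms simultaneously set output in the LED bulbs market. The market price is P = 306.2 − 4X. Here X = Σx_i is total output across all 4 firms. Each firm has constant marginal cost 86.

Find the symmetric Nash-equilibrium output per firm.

11.01

A representative firm's profit is π_i = x_i(306.2 − 4X) − 86x_i, with X = x_i + Σ_{j≠i} x_j.
First-order condition: 220.2 − 8x_i − 4Σ_{j≠i} x_j = 0.
Imposing symmetry (x_j = x for all j) turns Σ_{j≠i} x_j into 3x, so 220.2 = 20x and x = 11.01.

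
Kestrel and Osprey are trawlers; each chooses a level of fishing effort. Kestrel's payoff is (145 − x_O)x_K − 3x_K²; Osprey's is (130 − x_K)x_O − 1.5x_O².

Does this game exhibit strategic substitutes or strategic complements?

strategic substitutes

Expanding Kestrel's payoff: 145x_K − x_Ox_K − 3x_K².
∂π/∂x_K = 145 − x_O − 6x_K = 0, so x_K = 145/6 − (1/6)x_O.
The best-response slope dx_K/dx_O = −1/6 < 0: the reaction function is downward-sloping, so the choices are strategic substitutes.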